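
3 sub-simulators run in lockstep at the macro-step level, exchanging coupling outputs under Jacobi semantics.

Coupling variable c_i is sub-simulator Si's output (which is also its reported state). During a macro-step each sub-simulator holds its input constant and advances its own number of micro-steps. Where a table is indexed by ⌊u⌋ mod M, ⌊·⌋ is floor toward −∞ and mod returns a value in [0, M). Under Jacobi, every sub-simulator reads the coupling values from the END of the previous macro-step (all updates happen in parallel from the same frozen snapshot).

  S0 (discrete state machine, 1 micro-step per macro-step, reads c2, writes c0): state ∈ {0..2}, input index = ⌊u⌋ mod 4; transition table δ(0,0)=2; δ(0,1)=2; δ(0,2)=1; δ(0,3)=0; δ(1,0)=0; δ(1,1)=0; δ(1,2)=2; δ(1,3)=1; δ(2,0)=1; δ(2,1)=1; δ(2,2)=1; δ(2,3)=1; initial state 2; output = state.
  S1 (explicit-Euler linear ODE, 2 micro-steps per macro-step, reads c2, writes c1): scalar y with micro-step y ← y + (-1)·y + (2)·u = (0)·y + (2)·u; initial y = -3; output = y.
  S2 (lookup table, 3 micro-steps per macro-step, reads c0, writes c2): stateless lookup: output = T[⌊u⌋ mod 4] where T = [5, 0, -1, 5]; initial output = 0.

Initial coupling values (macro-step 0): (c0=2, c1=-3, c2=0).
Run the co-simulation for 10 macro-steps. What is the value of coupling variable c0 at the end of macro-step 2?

c0 at macro-step 2 = 1

macro 1: S0 reads c2=0 → after 1×micro: 1; S1 reads c2=0 → after 2×micro: 0; S2 reads c0=2 → after 3×micro: -1 ⇒ (c0=1, c1=0, c2=-1)
macro 2: S0 reads c2=-1 → after 1×micro: 1; S1 reads c2=-1 → after 2×micro: -2; S2 reads c0=1 → after 3×micro: 0 ⇒ (c0=1, c1=-2, c2=0)
macro 3: S0 reads c2=0 → after 1×micro: 0; S1 reads c2=0 → after 2×micro: 0; S2 reads c0=1 → after 3×micro: 0 ⇒ (c0=0, c1=0, c2=0)
macro 4: S0 reads c2=0 → after 1×micro: 2; S1 reads c2=0 → after 2×micro: 0; S2 reads c0=0 → after 3×micro: 5 ⇒ (c0=2, c1=0, c2=5)
macro 5: S0 reads c2=5 → after 1×micro: 1; S1 reads c2=5 → after 2×micro: 10; S2 reads c0=2 → after 3×micro: -1 ⇒ (c0=1, c1=10, c2=-1)
macro 6: S0 reads c2=-1 → after 1×micro: 1; S1 reads c2=-1 → after 2×micro: -2; S2 reads c0=1 → after 3×micro: 0 ⇒ (c0=1, c1=-2, c2=0)
macro 7: S0 reads c2=0 → after 1×micro: 0; S1 reads c2=0 → after 2×micro: 0; S2 reads c0=1 → after 3×micro: 0 ⇒ (c0=0, c1=0, c2=0)
macro 8: S0 reads c2=0 → after 1×micro: 2; S1 reads c2=0 → after 2×micro: 0; S2 reads c0=0 → after 3×micro: 5 ⇒ (c0=2, c1=0, c2=5)
macro 9: S0 reads c2=5 → after 1×micro: 1; S1 reads c2=5 → after 2×micro: 10; S2 reads c0=2 → after 3×micro: -1 ⇒ (c0=1, c1=10, c2=-1)
macro 10: S0 reads c2=-1 → after 1×micro: 1; S1 reads c2=-1 → after 2×micro: -2; S2 reads c0=1 → after 3×micro: 0 ⇒ (c0=1, c1=-2, c2=0)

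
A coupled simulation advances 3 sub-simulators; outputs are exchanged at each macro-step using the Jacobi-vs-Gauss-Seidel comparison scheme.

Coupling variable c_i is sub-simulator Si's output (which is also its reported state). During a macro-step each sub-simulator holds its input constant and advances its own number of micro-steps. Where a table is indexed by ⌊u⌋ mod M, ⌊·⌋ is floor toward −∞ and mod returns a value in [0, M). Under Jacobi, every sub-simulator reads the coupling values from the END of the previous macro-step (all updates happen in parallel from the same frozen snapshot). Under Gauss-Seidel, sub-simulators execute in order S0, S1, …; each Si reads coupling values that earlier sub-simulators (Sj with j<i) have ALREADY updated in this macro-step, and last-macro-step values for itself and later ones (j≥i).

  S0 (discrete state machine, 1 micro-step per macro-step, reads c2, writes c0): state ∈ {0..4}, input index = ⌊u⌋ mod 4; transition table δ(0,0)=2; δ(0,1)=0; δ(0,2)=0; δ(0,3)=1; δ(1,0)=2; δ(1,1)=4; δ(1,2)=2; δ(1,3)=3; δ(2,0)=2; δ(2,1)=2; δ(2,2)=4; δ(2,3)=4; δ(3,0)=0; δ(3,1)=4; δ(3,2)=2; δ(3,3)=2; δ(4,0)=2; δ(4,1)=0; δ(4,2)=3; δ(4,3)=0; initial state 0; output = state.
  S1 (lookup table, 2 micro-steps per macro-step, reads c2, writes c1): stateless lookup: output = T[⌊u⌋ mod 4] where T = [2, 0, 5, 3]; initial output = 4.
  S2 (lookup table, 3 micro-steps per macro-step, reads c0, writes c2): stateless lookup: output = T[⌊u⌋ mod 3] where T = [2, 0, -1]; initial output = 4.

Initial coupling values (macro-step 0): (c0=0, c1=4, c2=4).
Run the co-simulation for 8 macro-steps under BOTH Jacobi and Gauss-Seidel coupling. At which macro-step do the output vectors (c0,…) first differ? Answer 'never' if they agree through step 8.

first divergence at macro-step: 1

[Jacobi] macro 1: S0 reads c2=4 → after 1×micro: 2; S1 reads c2=4 → after 2×micro: 2; S2 reads c0=0 → after 3×micro: 2 ⇒ (c0=2, c1=2, c2=2)
[Jacobi] macro 2: S0 reads c2=2 → after 1×micro: 4; S1 reads c2=2 → after 2×micro: 5; S2 reads c0=2 → after 3×micro: -1 ⇒ (c0=4, c1=5, c2=-1)
[Jacobi] macro 3: S0 reads c2=-1 → after 1×micro: 0; S1 reads c2=-1 → after 2×micro: 3; S2 reads c0=4 → after 3×micro: 0 ⇒ (c0=0, c1=3, c2=0)
[Jacobi] macro 4: S0 reads c2=0 → after 1×micro: 2; S1 reads c2=0 → after 2×micro: 2; S2 reads c0=0 → after 3×micro: 2 ⇒ (c0=2, c1=2, c2=2)
[Jacobi] macro 5: S0 reads c2=2 → after 1×micro: 4; S1 reads c2=2 → after 2×micro: 5; S2 reads c0=2 → after 3×micro: -1 ⇒ (c0=4, c1=5, c2=-1)
[Jacobi] macro 6: S0 reads c2=-1 → after 1×micro: 0; S1 reads c2=-1 → after 2×micro: 3; S2 reads c0=4 → after 3×micro: 0 ⇒ (c0=0, c1=3, c2=0)
[Jacobi] macro 7: S0 reads c2=0 → after 1×micro: 2; S1 reads c2=0 → after 2×micro: 2; S2 reads c0=0 → after 3×micro: 2 ⇒ (c0=2, c1=2, c2=2)
[Jacobi] macro 8: S0 reads c2=2 → after 1×micro: 4; S1 reads c2=2 → after 2×micro: 5; S2 reads c0=2 → after 3×micro: -1 ⇒ (c0=4, c1=5, c2=-1)
[Gauss-Seidel] macro 1: S0 reads c2=4 → after 1×micro: 2; S1 reads c2=4 → after 2×micro: 2; S2 reads c0=2 → after 3×micro: -1 ⇒ (c0=2, c1=2, c2=-1)
[Gauss-Seidel] macro 2: S0 reads c2=-1 → after 1×micro: 4; S1 reads c2=-1 → after 2×micro: 3; S2 reads c0=4 → after 3×micro: 0 ⇒ (c0=4, c1=3, c2=0)
[Gauss-Seidel] macro 3: S0 reads c2=0 → after 1×micro: 2; S1 reads c2=0 → after 2×micro: 2; S2 reads c0=2 → after 3×micro: -1 ⇒ (c0=2, c1=2, c2=-1)
[Gauss-Seidel] macro 4: S0 reads c2=-1 → after 1×micro: 4; S1 reads c2=-1 → after 2×micro: 3; S2 reads c0=4 → after 3×micro: 0 ⇒ (c0=4, c1=3, c2=0)
[Gauss-Seidel] macro 5: S0 reads c2=0 → after 1×micro: 2; S1 reads c2=0 → after 2×micro: 2; S2 reads c0=2 → after 3×micro: -1 ⇒ (c0=2, c1=2, c2=-1)
[Gauss-Seidel] macro 6: S0 reads c2=-1 → after 1×micro: 4; S1 reads c2=-1 → after 2×micro: 3; S2 reads c0=4 → after 3×micro: 0 ⇒ (c0=4, c1=3, c2=0)
[Gauss-Seidel] macro 7: S0 reads c2=0 → after 1×micro: 2; S1 reads c2=0 → after 2×micro: 2; S2 reads c0=2 → after 3×micro: -1 ⇒ (c0=2, c1=2, c2=-1)
[Gauss-Seidel] macro 8: S0 reads c2=-1 → after 1×micro: 4; S1 reads c2=-1 → after 2×micro: 3; S2 reads c0=4 → after 3×micro: 0 ⇒ (c0=4, c1=3, c2=0)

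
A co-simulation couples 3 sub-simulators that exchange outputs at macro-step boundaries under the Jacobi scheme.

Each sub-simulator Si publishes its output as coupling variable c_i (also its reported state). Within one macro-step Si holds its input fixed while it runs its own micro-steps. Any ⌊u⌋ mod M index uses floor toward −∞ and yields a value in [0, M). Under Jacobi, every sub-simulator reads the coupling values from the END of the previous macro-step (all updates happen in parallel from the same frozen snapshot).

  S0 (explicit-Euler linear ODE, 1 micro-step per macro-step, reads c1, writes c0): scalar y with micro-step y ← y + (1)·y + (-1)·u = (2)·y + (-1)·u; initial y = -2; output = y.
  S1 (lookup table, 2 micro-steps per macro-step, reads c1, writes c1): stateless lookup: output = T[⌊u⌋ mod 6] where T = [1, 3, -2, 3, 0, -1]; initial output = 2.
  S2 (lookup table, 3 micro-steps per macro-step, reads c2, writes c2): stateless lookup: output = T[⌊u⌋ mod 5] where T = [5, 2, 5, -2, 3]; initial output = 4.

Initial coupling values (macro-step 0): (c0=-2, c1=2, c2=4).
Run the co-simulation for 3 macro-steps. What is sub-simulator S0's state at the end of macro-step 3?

S0 state at macro-step 3 = -20

macro 1: S0 reads c1=2 → after 1×micro: -6; S1 reads c1=2 → after 2×micro: -2; S2 reads c2=4 → after 3×micro: 3 ⇒ (c0=-6, c1=-2, c2=3)
macro 2: S0 reads c1=-2 → after 1×micro: -10; S1 reads c1=-2 → after 2×micro: 0; S2 reads c2=3 → after 3×micro: -2 ⇒ (c0=-10, c1=0, c2=-2)
macro 3: S0 reads c1=0 → after 1×micro: -20; S1 reads c1=0 → after 2×micro: 1; S2 reads c2=-2 → after 3×micro: -2 ⇒ (c0=-20, c1=1, c2=-2)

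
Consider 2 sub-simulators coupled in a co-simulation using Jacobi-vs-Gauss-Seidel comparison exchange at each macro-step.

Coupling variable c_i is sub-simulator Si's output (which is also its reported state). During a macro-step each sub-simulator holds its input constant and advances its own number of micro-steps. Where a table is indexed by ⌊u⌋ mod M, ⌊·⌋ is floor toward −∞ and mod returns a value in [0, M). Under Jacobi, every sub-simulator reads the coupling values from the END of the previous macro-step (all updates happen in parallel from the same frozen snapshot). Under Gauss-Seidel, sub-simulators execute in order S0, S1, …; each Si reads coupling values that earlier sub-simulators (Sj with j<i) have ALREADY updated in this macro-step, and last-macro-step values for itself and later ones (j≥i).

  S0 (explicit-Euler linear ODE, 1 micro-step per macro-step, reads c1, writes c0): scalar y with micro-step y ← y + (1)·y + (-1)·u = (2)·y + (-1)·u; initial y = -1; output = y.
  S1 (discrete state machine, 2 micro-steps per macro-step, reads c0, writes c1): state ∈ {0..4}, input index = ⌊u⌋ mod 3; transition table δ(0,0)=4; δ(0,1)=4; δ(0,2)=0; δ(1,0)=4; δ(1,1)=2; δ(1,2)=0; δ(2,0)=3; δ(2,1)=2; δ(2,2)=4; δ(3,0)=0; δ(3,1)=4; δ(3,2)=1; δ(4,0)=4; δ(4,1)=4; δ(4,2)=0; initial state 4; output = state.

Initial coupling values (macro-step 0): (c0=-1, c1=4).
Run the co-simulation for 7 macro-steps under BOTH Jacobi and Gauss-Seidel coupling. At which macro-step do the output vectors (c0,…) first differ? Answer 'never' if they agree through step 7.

[Jacobi] macro 1: S0 reads c1=4 → after 1×micro: -6; S1 reads c0=-1 → after 2×micro: 0 ⇒ (c0=-6, c1=0)
[Jacobi] macro 2: S0 reads c1=0 → after 1×micro: -12; S1 reads c0=-6 → after 2×micro: 4 ⇒ (c0=-12, c1=4)
[Jacobi] macro 3: S0 reads c1=4 → after 1×micro: -28; S1 reads c0=-12 → after 2×micro: 4 ⇒ (c0=-28, c1=4)
[Jacobi] macro 4: S0 reads c1=4 → after 1×micro: -60; S1 reads c0=-28 → after 2×micro: 0 ⇒ (c0=-60, c1=0)
[Jacobi] macro 5: S0 reads c1=0 → after 1×micro: -120; S1 reads c0=-60 → after 2×micro: 4 ⇒ (c0=-120, c1=4)
[Jacobi] macro 6: S0 reads c1=4 → after 1×micro: -244; S1 reads c0=-120 → after 2×micro: 4 ⇒ (c0=-244, c1=4)
[Jacobi] macro 7: S0 reads c1=4 → after 1×micro: -492; S1 reads c0=-244 → after 2×micro: 0 ⇒ (c0=-492, c1=0)
[Gauss-Seidel] macro 1: S0 reads c1=4 → after 1×micro: -6; S1 reads c0=-6 → after 2×micro: 4 ⇒ (c0=-6, c1=4)
[Gauss-Seidel] macro 2: S0 reads c1=4 → after 1×micro: -16; S1 reads c0=-16 → after 2×micro: 0 ⇒ (c0=-16, c1=0)
[Gauss-Seidel] macro 3: S0 reads c1=0 → after 1×micro: -32; S1 reads c0=-32 → after 2×micro: 4 ⇒ (c0=-32, c1=4)
[Gauss-Seidel] macro 4: S0 reads c1=4 → after 1×micro: -68; S1 reads c0=-68 → after 2×micro: 4 ⇒ (c0=-68, c1=4)
[Gauss-Seidel] macro 5: S0 reads c1=4 → after 1×micro: -140; S1 reads c0=-140 → after 2×micro: 4 ⇒ (c0=-140, c1=4)
[Gauss-Seidel] macro 6: S0 reads c1=4 → after 1×micro: -284; S1 reads c0=-284 → after 2×micro: 4 ⇒ (c0=-284, c1=4)
[Gauss-Seidel] macro 7: S0 reads c1=4 → after 1×micro: -572; S1 reads c0=-572 → after 2×micro: 4 ⇒ (c0=-572, c1=4)

first divergence at macro-step: 1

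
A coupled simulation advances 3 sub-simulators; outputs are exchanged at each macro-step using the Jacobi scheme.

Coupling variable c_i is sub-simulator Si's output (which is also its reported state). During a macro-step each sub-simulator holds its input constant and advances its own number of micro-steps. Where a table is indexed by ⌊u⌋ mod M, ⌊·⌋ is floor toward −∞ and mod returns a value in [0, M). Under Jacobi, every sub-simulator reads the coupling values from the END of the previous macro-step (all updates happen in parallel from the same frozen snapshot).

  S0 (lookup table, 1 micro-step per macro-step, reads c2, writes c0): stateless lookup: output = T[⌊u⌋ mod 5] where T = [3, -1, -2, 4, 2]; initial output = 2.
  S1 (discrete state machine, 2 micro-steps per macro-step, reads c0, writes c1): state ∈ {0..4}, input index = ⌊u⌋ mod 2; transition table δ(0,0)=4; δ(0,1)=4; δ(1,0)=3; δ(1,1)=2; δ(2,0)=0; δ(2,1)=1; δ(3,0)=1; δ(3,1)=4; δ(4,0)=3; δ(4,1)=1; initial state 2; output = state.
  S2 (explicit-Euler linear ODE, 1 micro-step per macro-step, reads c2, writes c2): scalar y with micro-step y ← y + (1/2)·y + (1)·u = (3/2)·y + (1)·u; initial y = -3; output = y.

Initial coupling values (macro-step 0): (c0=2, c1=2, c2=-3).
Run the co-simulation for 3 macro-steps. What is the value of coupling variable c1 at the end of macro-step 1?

c1 at macro-step 1 = 4

macro 1: S0 reads c2=-3 → after 1×micro: -2; S1 reads c0=2 → after 2×micro: 4; S2 reads c2=-3 → after 1×micro: -15/2 ⇒ (c0=-2, c1=4, c2=-15/2)
macro 2: S0 reads c2=-15/2 → after 1×micro: -2; S1 reads c0=-2 → after 2×micro: 1; S2 reads c2=-15/2 → after 1×micro: -75/4 ⇒ (c0=-2, c1=1, c2=-75/4)
macro 3: S0 reads c2=-75/4 → after 1×micro: -1; S1 reads c0=-2 → after 2×micro: 1; S2 reads c2=-75/4 → after 1×micro: -375/8 ⇒ (c0=-1, c1=1, c2=-375/8)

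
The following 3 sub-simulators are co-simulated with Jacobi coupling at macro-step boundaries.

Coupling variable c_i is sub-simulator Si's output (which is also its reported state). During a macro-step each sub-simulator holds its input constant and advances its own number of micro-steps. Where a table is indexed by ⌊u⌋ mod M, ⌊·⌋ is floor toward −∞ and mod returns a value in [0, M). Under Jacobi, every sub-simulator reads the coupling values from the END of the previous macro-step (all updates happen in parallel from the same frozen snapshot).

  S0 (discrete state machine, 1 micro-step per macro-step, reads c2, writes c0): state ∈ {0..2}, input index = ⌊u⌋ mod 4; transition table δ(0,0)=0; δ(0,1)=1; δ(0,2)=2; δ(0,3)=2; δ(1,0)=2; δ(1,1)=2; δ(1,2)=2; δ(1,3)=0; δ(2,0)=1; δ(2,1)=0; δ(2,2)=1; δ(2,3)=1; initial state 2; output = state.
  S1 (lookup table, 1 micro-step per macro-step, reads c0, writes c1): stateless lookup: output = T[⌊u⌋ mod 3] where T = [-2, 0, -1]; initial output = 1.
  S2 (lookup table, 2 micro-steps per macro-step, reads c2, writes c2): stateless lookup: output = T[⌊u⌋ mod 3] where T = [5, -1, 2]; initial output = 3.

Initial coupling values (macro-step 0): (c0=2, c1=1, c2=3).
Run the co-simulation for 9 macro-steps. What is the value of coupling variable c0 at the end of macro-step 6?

c0 at macro-step 6 = 2

macro 1: S0 reads c2=3 → after 1×micro: 1; S1 reads c0=2 → after 1×micro: -1; S2 reads c2=3 → after 2×micro: 5 ⇒ (c0=1, c1=-1, c2=5)
macro 2: S0 reads c2=5 → after 1×micro: 2; S1 reads c0=1 → after 1×micro: 0; S2 reads c2=5 → after 2×micro: 2 ⇒ (c0=2, c1=0, c2=2)
macro 3: S0 reads c2=2 → after 1×micro: 1; S1 reads c0=2 → after 1×micro: -1; S2 reads c2=2 → after 2×micro: 2 ⇒ (c0=1, c1=-1, c2=2)
macro 4: S0 reads c2=2 → after 1×micro: 2; S1 reads c0=1 → after 1×micro: 0; S2 reads c2=2 → after 2×micro: 2 ⇒ (c0=2, c1=0, c2=2)
macro 5: S0 reads c2=2 → after 1×micro: 1; S1 reads c0=2 → after 1×micro: -1; S2 reads c2=2 → after 2×micro: 2 ⇒ (c0=1, c1=-1, c2=2)
macro 6: S0 reads c2=2 → after 1×micro: 2; S1 reads c0=1 → after 1×micro: 0; S2 reads c2=2 → after 2×micro: 2 ⇒ (c0=2, c1=0, c2=2)
macro 7: S0 reads c2=2 → after 1×micro: 1; S1 reads c0=2 → after 1×micro: -1; S2 reads c2=2 → after 2×micro: 2 ⇒ (c0=1, c1=-1, c2=2)
macro 8: S0 reads c2=2 → after 1×micro: 2; S1 reads c0=1 → after 1×micro: 0; S2 reads c2=2 → after 2×micro: 2 ⇒ (c0=2, c1=0, c2=2)
macro 9: S0 reads c2=2 → after 1×micro: 1; S1 reads c0=2 → after 1×micro: -1; S2 reads c2=2 → after 2×micro: 2 ⇒ (c0=1, c1=-1, c2=2)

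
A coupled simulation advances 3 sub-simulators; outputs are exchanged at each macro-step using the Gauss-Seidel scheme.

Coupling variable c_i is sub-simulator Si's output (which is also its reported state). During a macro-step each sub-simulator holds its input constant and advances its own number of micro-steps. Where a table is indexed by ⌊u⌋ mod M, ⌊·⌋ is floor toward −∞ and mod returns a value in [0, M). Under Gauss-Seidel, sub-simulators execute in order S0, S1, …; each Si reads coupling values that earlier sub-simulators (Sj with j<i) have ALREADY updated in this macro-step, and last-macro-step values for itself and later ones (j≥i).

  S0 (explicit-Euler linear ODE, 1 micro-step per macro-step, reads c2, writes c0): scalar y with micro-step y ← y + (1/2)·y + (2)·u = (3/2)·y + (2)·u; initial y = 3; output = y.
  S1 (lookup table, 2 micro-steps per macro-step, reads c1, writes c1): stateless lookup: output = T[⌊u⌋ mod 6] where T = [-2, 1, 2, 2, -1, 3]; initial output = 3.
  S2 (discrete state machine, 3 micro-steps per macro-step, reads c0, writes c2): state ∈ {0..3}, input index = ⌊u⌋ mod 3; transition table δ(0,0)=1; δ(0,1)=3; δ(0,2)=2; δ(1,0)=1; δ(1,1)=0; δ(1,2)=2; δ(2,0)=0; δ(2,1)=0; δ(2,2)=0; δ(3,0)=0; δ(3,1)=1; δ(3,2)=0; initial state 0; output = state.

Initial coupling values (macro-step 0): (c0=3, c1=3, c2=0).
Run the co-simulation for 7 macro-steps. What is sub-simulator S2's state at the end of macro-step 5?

S2 state at macro-step 5 = 1

macro 1: S0 reads c2=0 → after 1×micro: 9/2; S1 reads c1=3 → after 2×micro: 2; S2 reads c0=9/2 → after 3×micro: 0 ⇒ (c0=9/2, c1=2, c2=0)
macro 2: S0 reads c2=0 → after 1×micro: 27/4; S1 reads c1=2 → after 2×micro: 2; S2 reads c0=27/4 → after 3×micro: 1 ⇒ (c0=27/4, c1=2, c2=1)
macro 3: S0 reads c2=1 → after 1×micro: 97/8; S1 reads c1=2 → after 2×micro: 2; S2 reads c0=97/8 → after 3×micro: 1 ⇒ (c0=97/8, c1=2, c2=1)
macro 4: S0 reads c2=1 → after 1×micro: 323/16; S1 reads c1=2 → after 2×micro: 2; S2 reads c0=323/16 → after 3×micro: 2 ⇒ (c0=323/16, c1=2, c2=2)
macro 5: S0 reads c2=2 → after 1×micro: 1097/32; S1 reads c1=2 → after 2×micro: 2; S2 reads c0=1097/32 → after 3×micro: 1 ⇒ (c0=1097/32, c1=2, c2=1)
macro 6: S0 reads c2=1 → after 1×micro: 3419/64; S1 reads c1=2 → after 2×micro: 2; S2 reads c0=3419/64 → after 3×micro: 2 ⇒ (c0=3419/64, c1=2, c2=2)
macro 7: S0 reads c2=2 → after 1×micro: 10769/128; S1 reads c1=2 → after 2×micro: 2; S2 reads c0=10769/128 → after 3×micro: 1 ⇒ (c0=10769/128, c1=2, c2=1)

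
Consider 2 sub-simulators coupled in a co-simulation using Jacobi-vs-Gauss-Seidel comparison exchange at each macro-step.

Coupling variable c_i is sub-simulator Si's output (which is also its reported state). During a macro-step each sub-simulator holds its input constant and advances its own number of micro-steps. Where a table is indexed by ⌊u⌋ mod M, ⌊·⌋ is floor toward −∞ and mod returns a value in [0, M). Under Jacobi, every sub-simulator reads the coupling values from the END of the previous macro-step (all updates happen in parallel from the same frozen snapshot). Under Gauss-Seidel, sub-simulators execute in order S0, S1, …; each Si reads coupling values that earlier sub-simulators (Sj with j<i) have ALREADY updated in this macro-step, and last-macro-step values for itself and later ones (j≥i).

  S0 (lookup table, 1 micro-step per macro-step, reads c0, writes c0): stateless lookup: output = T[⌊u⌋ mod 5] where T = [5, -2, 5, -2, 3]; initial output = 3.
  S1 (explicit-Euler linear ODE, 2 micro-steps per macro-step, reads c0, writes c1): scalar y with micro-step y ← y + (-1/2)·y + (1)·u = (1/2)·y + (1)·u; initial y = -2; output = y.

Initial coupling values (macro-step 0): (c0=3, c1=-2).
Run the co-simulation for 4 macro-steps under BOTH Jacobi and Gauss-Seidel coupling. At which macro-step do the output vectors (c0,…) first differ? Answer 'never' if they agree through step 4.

[Jacobi] macro 1: S0 reads c0=3 → after 1×micro: -2; S1 reads c0=3 → after 2×micro: 4 ⇒ (c0=-2, c1=4)
[Jacobi] macro 2: S0 reads c0=-2 → after 1×micro: -2; S1 reads c0=-2 → after 2×micro: -2 ⇒ (c0=-2, c1=-2)
[Jacobi] macro 3: S0 reads c0=-2 → after 1×micro: -2; S1 reads c0=-2 → after 2×micro: -7/2 ⇒ (c0=-2, c1=-7/2)
[Jacobi] macro 4: S0 reads c0=-2 → after 1×micro: -2; S1 reads c0=-2 → after 2×micro: -31/8 ⇒ (c0=-2, c1=-31/8)
[Gauss-Seidel] macro 1: S0 reads c0=3 → after 1×micro: -2; S1 reads c0=-2 → after 2×micro: -7/2 ⇒ (c0=-2, c1=-7/2)
[Gauss-Seidel] macro 2: S0 reads c0=-2 → after 1×micro: -2; S1 reads c0=-2 → after 2×micro: -31/8 ⇒ (c0=-2, c1=-31/8)
[Gauss-Seidel] macro 3: S0 reads c0=-2 → after 1×micro: -2; S1 reads c0=-2 → after 2×micro: -127/32 ⇒ (c0=-2, c1=-127/32)
[Gauss-Seidel] macro 4: S0 reads c0=-2 → after 1×micro: -2; S1 reads c0=-2 → after 2×micro: -511/128 ⇒ (c0=-2, c1=-511/128)

first divergence at macro-step: 1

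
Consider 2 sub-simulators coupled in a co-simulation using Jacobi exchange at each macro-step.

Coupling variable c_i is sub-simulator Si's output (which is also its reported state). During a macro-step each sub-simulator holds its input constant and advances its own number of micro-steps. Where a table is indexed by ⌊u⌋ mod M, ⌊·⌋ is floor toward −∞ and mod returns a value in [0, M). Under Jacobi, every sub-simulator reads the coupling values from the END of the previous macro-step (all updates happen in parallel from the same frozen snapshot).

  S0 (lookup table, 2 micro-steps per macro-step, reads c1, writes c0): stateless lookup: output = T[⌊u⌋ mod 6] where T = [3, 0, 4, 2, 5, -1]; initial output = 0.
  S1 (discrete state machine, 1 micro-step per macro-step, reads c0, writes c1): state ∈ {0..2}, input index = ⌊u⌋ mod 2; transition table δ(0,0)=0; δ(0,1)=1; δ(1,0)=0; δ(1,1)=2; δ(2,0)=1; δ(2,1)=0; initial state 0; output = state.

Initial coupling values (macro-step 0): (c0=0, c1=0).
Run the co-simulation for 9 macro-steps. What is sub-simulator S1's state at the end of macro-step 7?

S1 state at macro-step 7 = 1

macro 1: S0 reads c1=0 → after 2×micro: 3; S1 reads c0=0 → after 1×micro: 0 ⇒ (c0=3, c1=0)
macro 2: S0 reads c1=0 → after 2×micro: 3; S1 reads c0=3 → after 1×micro: 1 ⇒ (c0=3, c1=1)
macro 3: S0 reads c1=1 → after 2×micro: 0; S1 reads c0=3 → after 1×micro: 2 ⇒ (c0=0, c1=2)
macro 4: S0 reads c1=2 → after 2×micro: 4; S1 reads c0=0 → after 1×micro: 1 ⇒ (c0=4, c1=1)
macro 5: S0 reads c1=1 → after 2×micro: 0; S1 reads c0=4 → after 1×micro: 0 ⇒ (c0=0, c1=0)
macro 6: S0 reads c1=0 → after 2×micro: 3; S1 reads c0=0 → after 1×micro: 0 ⇒ (c0=3, c1=0)
macro 7: S0 reads c1=0 → after 2×micro: 3; S1 reads c0=3 → after 1×micro: 1 ⇒ (c0=3, c1=1)
macro 8: S0 reads c1=1 → after 2×micro: 0; S1 reads c0=3 → after 1×micro: 2 ⇒ (c0=0, c1=2)
macro 9: S0 reads c1=2 → after 2×micro: 4; S1 reads c0=0 → after 1×micro: 1 ⇒ (c0=4, c1=1)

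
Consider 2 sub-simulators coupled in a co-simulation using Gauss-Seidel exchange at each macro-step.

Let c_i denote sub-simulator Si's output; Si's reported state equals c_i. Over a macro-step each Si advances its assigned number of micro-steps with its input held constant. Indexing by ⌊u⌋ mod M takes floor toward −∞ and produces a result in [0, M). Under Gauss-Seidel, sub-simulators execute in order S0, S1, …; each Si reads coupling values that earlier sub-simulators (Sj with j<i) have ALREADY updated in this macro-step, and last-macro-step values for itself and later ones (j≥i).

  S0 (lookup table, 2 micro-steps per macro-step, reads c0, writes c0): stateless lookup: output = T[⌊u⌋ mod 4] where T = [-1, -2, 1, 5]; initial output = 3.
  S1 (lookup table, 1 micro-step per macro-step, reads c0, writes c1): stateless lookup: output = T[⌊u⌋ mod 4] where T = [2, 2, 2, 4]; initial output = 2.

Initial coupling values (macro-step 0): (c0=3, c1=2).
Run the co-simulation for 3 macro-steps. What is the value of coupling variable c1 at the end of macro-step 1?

c1 at macro-step 1 = 2

macro 1: S0 reads c0=3 → after 2×micro: 5; S1 reads c0=5 → after 1×micro: 2 ⇒ (c0=5, c1=2)
macro 2: S0 reads c0=5 → after 2×micro: -2; S1 reads c0=-2 → after 1×micro: 2 ⇒ (c0=-2, c1=2)
macro 3: S0 reads c0=-2 → after 2×micro: 1; S1 reads c0=1 → after 1×micro: 2 ⇒ (c0=1, c1=2)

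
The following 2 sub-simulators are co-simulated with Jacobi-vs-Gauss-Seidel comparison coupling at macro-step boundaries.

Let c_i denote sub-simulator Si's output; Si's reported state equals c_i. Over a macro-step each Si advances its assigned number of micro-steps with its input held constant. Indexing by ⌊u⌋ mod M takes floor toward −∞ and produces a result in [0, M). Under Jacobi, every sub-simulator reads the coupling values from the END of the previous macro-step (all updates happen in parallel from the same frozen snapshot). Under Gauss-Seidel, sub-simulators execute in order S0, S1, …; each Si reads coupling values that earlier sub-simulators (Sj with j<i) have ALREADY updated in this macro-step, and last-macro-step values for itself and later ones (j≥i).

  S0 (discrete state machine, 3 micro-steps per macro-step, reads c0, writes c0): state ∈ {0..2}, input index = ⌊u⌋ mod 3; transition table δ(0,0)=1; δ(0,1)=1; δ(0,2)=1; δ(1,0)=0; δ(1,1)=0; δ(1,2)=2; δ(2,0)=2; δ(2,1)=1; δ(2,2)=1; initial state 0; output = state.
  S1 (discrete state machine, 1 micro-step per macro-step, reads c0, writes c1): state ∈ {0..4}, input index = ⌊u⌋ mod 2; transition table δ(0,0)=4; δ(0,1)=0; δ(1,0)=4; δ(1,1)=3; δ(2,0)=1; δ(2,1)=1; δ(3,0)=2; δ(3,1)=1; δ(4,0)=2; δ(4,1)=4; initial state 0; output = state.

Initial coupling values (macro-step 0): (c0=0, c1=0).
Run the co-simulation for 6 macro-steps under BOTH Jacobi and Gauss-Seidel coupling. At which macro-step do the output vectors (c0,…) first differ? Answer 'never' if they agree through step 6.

first divergence at macro-step: 1

[Jacobi] macro 1: S0 reads c0=0 → after 3×micro: 1; S1 reads c0=0 → after 1×micro: 4 ⇒ (c0=1, c1=4)
[Jacobi] macro 2: S0 reads c0=1 → after 3×micro: 0; S1 reads c0=1 → after 1×micro: 4 ⇒ (c0=0, c1=4)
[Jacobi] macro 3: S0 reads c0=0 → after 3×micro: 1; S1 reads c0=0 → after 1×micro: 2 ⇒ (c0=1, c1=2)
[Jacobi] macro 4: S0 reads c0=1 → after 3×micro: 0; S1 reads c0=1 → after 1×micro: 1 ⇒ (c0=0, c1=1)
[Jacobi] macro 5: S0 reads c0=0 → after 3×micro: 1; S1 reads c0=0 → after 1×micro: 4 ⇒ (c0=1, c1=4)
[Jacobi] macro 6: S0 reads c0=1 → after 3×micro: 0; S1 reads c0=1 → after 1×micro: 4 ⇒ (c0=0, c1=4)
[Gauss-Seidel] macro 1: S0 reads c0=0 → after 3×micro: 1; S1 reads c0=1 → after 1×micro: 0 ⇒ (c0=1, c1=0)
[Gauss-Seidel] macro 2: S0 reads c0=1 → after 3×micro: 0; S1 reads c0=0 → after 1×micro: 4 ⇒ (c0=0, c1=4)
[Gauss-Seidel] macro 3: S0 reads c0=0 → after 3×micro: 1; S1 reads c0=1 → after 1×micro: 4 ⇒ (c0=1, c1=4)
[Gauss-Seidel] macro 4: S0 reads c0=1 → after 3×micro: 0; S1 reads c0=0 → after 1×micro: 2 ⇒ (c0=0, c1=2)
[Gauss-Seidel] macro 5: S0 reads c0=0 → after 3×micro: 1; S1 reads c0=1 → after 1×micro: 1 ⇒ (c0=1, c1=1)
[Gauss-Seidel] macro 6: S0 reads c0=1 → after 3×micro: 0; S1 reads c0=0 → after 1×micro: 4 ⇒ (c0=0, c1=4)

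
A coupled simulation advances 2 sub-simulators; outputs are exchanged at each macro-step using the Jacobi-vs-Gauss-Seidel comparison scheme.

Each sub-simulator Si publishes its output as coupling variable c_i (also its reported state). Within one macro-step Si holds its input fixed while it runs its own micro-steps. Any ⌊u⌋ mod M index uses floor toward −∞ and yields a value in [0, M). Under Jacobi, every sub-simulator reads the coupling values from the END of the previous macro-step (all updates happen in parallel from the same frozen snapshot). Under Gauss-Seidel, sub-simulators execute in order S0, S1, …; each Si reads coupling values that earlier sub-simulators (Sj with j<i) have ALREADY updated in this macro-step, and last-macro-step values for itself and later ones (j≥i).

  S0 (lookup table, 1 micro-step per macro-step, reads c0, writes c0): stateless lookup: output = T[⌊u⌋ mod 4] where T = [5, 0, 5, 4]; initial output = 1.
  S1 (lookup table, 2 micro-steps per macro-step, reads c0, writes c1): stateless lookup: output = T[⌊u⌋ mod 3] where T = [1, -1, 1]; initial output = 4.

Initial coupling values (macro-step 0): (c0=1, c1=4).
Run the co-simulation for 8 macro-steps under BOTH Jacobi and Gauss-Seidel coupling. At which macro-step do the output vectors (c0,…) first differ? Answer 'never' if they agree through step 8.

first divergence at macro-step: 1

[Jacobi] macro 1: S0 reads c0=1 → after 1×micro: 0; S1 reads c0=1 → after 2×micro: -1 ⇒ (c0=0, c1=-1)
[Jacobi] macro 2: S0 reads c0=0 → after 1×micro: 5; S1 reads c0=0 → after 2×micro: 1 ⇒ (c0=5, c1=1)
[Jacobi] macro 3: S0 reads c0=5 → after 1×micro: 0; S1 reads c0=5 → after 2×micro: 1 ⇒ (c0=0, c1=1)
[Jacobi] macro 4: S0 reads c0=0 → after 1×micro: 5; S1 reads c0=0 → after 2×micro: 1 ⇒ (c0=5, c1=1)
[Jacobi] macro 5: S0 reads c0=5 → after 1×micro: 0; S1 reads c0=5 → after 2×micro: 1 ⇒ (c0=0, c1=1)
[Jacobi] macro 6: S0 reads c0=0 → after 1×micro: 5; S1 reads c0=0 → after 2×micro: 1 ⇒ (c0=5, c1=1)
[Jacobi] macro 7: S0 reads c0=5 → after 1×micro: 0; S1 reads c0=5 → after 2×micro: 1 ⇒ (c0=0, c1=1)
[Jacobi] macro 8: S0 reads c0=0 → after 1×micro: 5; S1 reads c0=0 → after 2×micro: 1 ⇒ (c0=5, c1=1)
[Gauss-Seidel] macro 1: S0 reads c0=1 → after 1×micro: 0; S1 reads c0=0 → after 2×micro: 1 ⇒ (c0=0, c1=1)
[Gauss-Seidel] macro 2: S0 reads c0=0 → after 1×micro: 5; S1 reads c0=5 → after 2×micro: 1 ⇒ (c0=5, c1=1)
[Gauss-Seidel] macro 3: S0 reads c0=5 → after 1×micro: 0; S1 reads c0=0 → after 2×micro: 1 ⇒ (c0=0, c1=1)
[Gauss-Seidel] macro 4: S0 reads c0=0 → after 1×micro: 5; S1 reads c0=5 → after 2×micro: 1 ⇒ (c0=5, c1=1)
[Gauss-Seidel] macro 5: S0 reads c0=5 → after 1×micro: 0; S1 reads c0=0 → after 2×micro: 1 ⇒ (c0=0, c1=1)
[Gauss-Seidel] macro 6: S0 reads c0=0 → after 1×micro: 5; S1 reads c0=5 → after 2×micro: 1 ⇒ (c0=5, c1=1)
[Gauss-Seidel] macro 7: S0 reads c0=5 → after 1×micro: 0; S1 reads c0=0 → after 2×micro: 1 ⇒ (c0=0, c1=1)
[Gauss-Seidel] macro 8: S0 reads c0=0 → after 1×micro: 5; S1 reads c0=5 → after 2×micro: 1 ⇒ (c0=5, c1=1)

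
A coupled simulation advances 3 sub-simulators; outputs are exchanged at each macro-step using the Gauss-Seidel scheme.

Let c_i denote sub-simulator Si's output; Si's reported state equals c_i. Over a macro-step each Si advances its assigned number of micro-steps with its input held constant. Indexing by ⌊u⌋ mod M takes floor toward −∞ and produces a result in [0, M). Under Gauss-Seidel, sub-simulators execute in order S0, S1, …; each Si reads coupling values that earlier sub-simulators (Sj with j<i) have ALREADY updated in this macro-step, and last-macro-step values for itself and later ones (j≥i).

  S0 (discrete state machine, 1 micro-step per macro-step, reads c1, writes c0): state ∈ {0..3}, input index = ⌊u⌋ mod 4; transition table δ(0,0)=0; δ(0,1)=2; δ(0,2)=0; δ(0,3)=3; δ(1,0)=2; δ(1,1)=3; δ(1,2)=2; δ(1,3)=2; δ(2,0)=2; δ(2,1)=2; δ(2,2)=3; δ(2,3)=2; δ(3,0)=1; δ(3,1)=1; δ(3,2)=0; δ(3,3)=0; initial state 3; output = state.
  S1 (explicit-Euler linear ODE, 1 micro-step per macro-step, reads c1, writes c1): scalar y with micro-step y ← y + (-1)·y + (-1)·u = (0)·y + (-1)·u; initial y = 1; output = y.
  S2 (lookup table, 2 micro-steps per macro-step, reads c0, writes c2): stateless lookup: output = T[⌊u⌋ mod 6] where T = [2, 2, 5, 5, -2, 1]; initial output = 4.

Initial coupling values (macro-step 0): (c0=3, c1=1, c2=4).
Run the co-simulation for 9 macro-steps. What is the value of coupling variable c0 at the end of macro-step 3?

macro 1: S0 reads c1=1 → after 1×micro: 1; S1 reads c1=1 → after 1×micro: -1; S2 reads c0=1 → after 2×micro: 2 ⇒ (c0=1, c1=-1, c2=2)
macro 2: S0 reads c1=-1 → after 1×micro: 2; S1 reads c1=-1 → after 1×micro: 1; S2 reads c0=2 → after 2×micro: 5 ⇒ (c0=2, c1=1, c2=5)
macro 3: S0 reads c1=1 → after 1×micro: 2; S1 reads c1=1 → after 1×micro: -1; S2 reads c0=2 → after 2×micro: 5 ⇒ (c0=2, c1=-1, c2=5)
macro 4: S0 reads c1=-1 → after 1×micro: 2; S1 reads c1=-1 → after 1×micro: 1; S2 reads c0=2 → after 2×micro: 5 ⇒ (c0=2, c1=1, c2=5)
macro 5: S0 reads c1=1 → after 1×micro: 2; S1 reads c1=1 → after 1×micro: -1; S2 reads c0=2 → after 2×micro: 5 ⇒ (c0=2, c1=-1, c2=5)
macro 6: S0 reads c1=-1 → after 1×micro: 2; S1 reads c1=-1 → after 1×micro: 1; S2 reads c0=2 → after 2×micro: 5 ⇒ (c0=2, c1=1, c2=5)
macro 7: S0 reads c1=1 → after 1×micro: 2; S1 reads c1=1 → after 1×micro: -1; S2 reads c0=2 → after 2×micro: 5 ⇒ (c0=2, c1=-1, c2=5)
macro 8: S0 reads c1=-1 → after 1×micro: 2; S1 reads c1=-1 → after 1×micro: 1; S2 reads c0=2 → after 2×micro: 5 ⇒ (c0=2, c1=1, c2=5)
macro 9: S0 reads c1=1 → after 1×micro: 2; S1 reads c1=1 → after 1×micro: -1; S2 reads c0=2 → after 2×micro: 5 ⇒ (c0=2, c1=-1, c2=5)

c0 at macro-step 3 = 2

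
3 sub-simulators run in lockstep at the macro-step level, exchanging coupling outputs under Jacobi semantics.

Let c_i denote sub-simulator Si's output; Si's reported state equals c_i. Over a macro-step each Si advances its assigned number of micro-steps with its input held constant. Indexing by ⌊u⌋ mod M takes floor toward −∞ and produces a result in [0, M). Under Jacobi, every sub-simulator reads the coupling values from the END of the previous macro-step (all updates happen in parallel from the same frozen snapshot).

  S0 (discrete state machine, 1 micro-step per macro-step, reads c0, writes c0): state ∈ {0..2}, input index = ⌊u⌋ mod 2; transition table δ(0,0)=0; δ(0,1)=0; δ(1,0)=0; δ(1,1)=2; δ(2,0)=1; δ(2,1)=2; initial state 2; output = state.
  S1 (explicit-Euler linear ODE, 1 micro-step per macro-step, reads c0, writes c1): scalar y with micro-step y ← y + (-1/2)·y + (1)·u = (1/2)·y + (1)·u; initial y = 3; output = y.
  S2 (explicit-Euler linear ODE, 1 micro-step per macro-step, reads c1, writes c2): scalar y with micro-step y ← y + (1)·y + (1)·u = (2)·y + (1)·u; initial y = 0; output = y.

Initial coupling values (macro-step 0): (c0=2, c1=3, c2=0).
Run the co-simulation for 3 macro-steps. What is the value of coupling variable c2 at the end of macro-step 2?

macro 1: S0 reads c0=2 → after 1×micro: 1; S1 reads c0=2 → after 1×micro: 7/2; S2 reads c1=3 → after 1×micro: 3 ⇒ (c0=1, c1=7/2, c2=3)
macro 2: S0 reads c0=1 → after 1×micro: 2; S1 reads c0=1 → after 1×micro: 11/4; S2 reads c1=7/2 → after 1×micro: 19/2 ⇒ (c0=2, c1=11/4, c2=19/2)
macro 3: S0 reads c0=2 → after 1×micro: 1; S1 reads c0=2 → after 1×micro: 27/8; S2 reads c1=11/4 → after 1×micro: 87/4 ⇒ (c0=1, c1=27/8, c2=87/4)

c2 at macro-step 2 = 19/2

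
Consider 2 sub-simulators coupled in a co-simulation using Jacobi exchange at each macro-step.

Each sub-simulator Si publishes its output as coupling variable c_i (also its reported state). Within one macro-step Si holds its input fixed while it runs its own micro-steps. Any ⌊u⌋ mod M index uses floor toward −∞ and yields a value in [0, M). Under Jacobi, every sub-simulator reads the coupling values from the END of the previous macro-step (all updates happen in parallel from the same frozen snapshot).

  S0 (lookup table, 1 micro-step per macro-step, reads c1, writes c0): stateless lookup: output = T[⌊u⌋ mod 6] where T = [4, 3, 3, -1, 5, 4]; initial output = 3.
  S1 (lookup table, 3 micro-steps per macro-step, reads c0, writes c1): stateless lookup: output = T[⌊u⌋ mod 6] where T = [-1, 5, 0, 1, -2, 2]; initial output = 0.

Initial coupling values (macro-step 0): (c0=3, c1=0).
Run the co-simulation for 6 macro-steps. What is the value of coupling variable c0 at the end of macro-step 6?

c0 at macro-step 6 = 3

macro 1: S0 reads c1=0 → after 1×micro: 4; S1 reads c0=3 → after 3×micro: 1 ⇒ (c0=4, c1=1)
macro 2: S0 reads c1=1 → after 1×micro: 3; S1 reads c0=4 → after 3×micro: -2 ⇒ (c0=3, c1=-2)
macro 3: S0 reads c1=-2 → after 1×micro: 5; S1 reads c0=3 → after 3×micro: 1 ⇒ (c0=5, c1=1)
macro 4: S0 reads c1=1 → after 1×micro: 3; S1 reads c0=5 → after 3×micro: 2 ⇒ (c0=3, c1=2)
macro 5: S0 reads c1=2 → after 1×micro: 3; S1 reads c0=3 → after 3×micro: 1 ⇒ (c0=3, c1=1)
macro 6: S0 reads c1=1 → after 1×micro: 3; S1 reads c0=3 → after 3×micro: 1 ⇒ (c0=3, c1=1)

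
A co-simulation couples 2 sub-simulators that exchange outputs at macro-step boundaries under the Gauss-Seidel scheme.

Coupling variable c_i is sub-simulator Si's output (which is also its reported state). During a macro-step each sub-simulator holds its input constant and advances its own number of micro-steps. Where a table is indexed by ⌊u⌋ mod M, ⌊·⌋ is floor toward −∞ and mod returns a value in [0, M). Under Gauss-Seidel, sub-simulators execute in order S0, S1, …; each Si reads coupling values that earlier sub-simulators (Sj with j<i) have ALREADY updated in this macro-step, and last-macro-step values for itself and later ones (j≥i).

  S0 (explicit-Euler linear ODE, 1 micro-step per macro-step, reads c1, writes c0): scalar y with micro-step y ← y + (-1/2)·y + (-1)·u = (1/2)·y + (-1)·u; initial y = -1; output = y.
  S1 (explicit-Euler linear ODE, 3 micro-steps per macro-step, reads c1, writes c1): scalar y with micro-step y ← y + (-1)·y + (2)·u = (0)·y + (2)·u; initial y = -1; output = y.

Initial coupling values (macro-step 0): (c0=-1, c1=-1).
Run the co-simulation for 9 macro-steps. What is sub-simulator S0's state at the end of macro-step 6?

S0 state at macro-step 6 = 2729/64

macro 1: S0 reads c1=-1 → after 1×micro: 1/2; S1 reads c1=-1 → after 3×micro: -2 ⇒ (c0=1/2, c1=-2)
macro 2: S0 reads c1=-2 → after 1×micro: 9/4; S1 reads c1=-2 → after 3×micro: -4 ⇒ (c0=9/4, c1=-4)
macro 3: S0 reads c1=-4 → after 1×micro: 41/8; S1 reads c1=-4 → after 3×micro: -8 ⇒ (c0=41/8, c1=-8)
macro 4: S0 reads c1=-8 → after 1×micro: 169/16; S1 reads c1=-8 → after 3×micro: -16 ⇒ (c0=169/16, c1=-16)
macro 5: S0 reads c1=-16 → after 1×micro: 681/32; S1 reads c1=-16 → after 3×micro: -32 ⇒ (c0=681/32, c1=-32)
macro 6: S0 reads c1=-32 → after 1×micro: 2729/64; S1 reads c1=-32 → after 3×micro: -64 ⇒ (c0=2729/64, c1=-64)
macro 7: S0 reads c1=-64 → after 1×micro: 10921/128; S1 reads c1=-64 → after 3×micro: -128 ⇒ (c0=10921/128, c1=-128)
macro 8: S0 reads c1=-128 → after 1×micro: 43689/256; S1 reads c1=-128 → after 3×micro: -256 ⇒ (c0=43689/256, c1=-256)
macro 9: S0 reads c1=-256 → after 1×micro: 174761/512; S1 reads c1=-256 → after 3×micro: -512 ⇒ (c0=174761/512, c1=-512)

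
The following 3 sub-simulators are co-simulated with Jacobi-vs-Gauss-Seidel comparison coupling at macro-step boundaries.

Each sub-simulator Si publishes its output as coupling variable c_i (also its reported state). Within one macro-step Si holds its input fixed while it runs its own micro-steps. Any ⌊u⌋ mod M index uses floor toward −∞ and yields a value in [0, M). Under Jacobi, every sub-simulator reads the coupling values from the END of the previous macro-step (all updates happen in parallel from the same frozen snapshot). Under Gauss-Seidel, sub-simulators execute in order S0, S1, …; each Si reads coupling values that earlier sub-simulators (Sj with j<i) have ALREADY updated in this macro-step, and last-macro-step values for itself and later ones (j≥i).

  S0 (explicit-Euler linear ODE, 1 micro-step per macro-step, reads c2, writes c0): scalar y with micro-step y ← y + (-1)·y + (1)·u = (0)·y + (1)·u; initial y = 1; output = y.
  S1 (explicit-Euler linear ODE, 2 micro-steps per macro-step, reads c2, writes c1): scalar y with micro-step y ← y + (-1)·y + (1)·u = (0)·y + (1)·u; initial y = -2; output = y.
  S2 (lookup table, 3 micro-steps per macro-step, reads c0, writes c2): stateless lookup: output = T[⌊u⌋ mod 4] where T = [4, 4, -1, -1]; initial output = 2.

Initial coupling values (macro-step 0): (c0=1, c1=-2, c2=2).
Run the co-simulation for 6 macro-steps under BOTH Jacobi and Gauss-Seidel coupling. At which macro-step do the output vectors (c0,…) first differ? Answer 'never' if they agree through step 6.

[Jacobi] macro 1: S0 reads c2=2 → after 1×micro: 2; S1 reads c2=2 → after 2×micro: 2; S2 reads c0=1 → after 3×micro: 4 ⇒ (c0=2, c1=2, c2=4)
[Jacobi] macro 2: S0 reads c2=4 → after 1×micro: 4; S1 reads c2=4 → after 2×micro: 4; S2 reads c0=2 → after 3×micro: -1 ⇒ (c0=4, c1=4, c2=-1)
[Jacobi] macro 3: S0 reads c2=-1 → after 1×micro: -1; S1 reads c2=-1 → after 2×micro: -1; S2 reads c0=4 → after 3×micro: 4 ⇒ (c0=-1, c1=-1, c2=4)
[Jacobi] macro 4: S0 reads c2=4 → after 1×micro: 4; S1 reads c2=4 → after 2×micro: 4; S2 reads c0=-1 → after 3×micro: -1 ⇒ (c0=4, c1=4, c2=-1)
[Jacobi] macro 5: S0 reads c2=-1 → after 1×micro: -1; S1 reads c2=-1 → after 2×micro: -1; S2 reads c0=4 → after 3×micro: 4 ⇒ (c0=-1, c1=-1, c2=4)
[Jacobi] macro 6: S0 reads c2=4 → after 1×micro: 4; S1 reads c2=4 → after 2×micro: 4; S2 reads c0=-1 → after 3×micro: -1 ⇒ (c0=4, c1=4, c2=-1)
[Gauss-Seidel] macro 1: S0 reads c2=2 → after 1×micro: 2; S1 reads c2=2 → after 2×micro: 2; S2 reads c0=2 → after 3×micro: -1 ⇒ (c0=2, c1=2, c2=-1)
[Gauss-Seidel] macro 2: S0 reads c2=-1 → after 1×micro: -1; S1 reads c2=-1 → after 2×micro: -1; S2 reads c0=-1 → after 3×micro: -1 ⇒ (c0=-1, c1=-1, c2=-1)
[Gauss-Seidel] macro 3: S0 reads c2=-1 → after 1×micro: -1; S1 reads c2=-1 → after 2×micro: -1; S2 reads c0=-1 → after 3×micro: -1 ⇒ (c0=-1, c1=-1, c2=-1)
[Gauss-Seidel] macro 4: S0 reads c2=-1 → after 1×micro: -1; S1 reads c2=-1 → after 2×micro: -1; S2 reads c0=-1 → after 3×micro: -1 ⇒ (c0=-1, c1=-1, c2=-1)
[Gauss-Seidel] macro 5: S0 reads c2=-1 → after 1×micro: -1; S1 reads c2=-1 → after 2×micro: -1; S2 reads c0=-1 → after 3×micro: -1 ⇒ (c0=-1, c1=-1, c2=-1)
[Gauss-Seidel] macro 6: S0 reads c2=-1 → after 1×micro: -1; S1 reads c2=-1 → after 2×micro: -1; S2 reads c0=-1 → after 3×micro: -1 ⇒ (c0=-1, c1=-1, c2=-1)

first divergence at macro-step: 1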